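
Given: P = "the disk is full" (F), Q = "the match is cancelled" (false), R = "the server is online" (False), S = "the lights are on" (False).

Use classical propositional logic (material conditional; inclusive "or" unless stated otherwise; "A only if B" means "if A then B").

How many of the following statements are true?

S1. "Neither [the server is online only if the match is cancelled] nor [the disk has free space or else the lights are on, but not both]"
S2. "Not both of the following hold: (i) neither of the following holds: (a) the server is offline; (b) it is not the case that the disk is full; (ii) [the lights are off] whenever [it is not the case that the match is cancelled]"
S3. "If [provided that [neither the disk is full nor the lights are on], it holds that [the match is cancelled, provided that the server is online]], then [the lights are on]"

S1: Formalization: (R -> Q) nor (~P xor S)

R -> Q = F -> F = T
~P = ~F = T
~P xor S = T xor F = T
(R -> Q) nor (~P xor S) = T nor T = F
So S1 is false.

S2: In symbols: (~R nor ~P) nand (~Q -> ~S)

~R = ~F = T
~P = ~F = T
~R nor ~P = T nor T = F
~Q = ~F = T
~S = ~F = T
~Q -> ~S = T -> T = T
(~R nor ~P) nand (~Q -> ~S) = F nand T = T
So S2 is true.

S3: In symbols: ((P nor S) -> (R -> Q)) -> S

P nor S = F nor F = T
R -> Q = F -> F = T
(P nor S) -> (R -> Q) = T -> T = T
((P nor S) -> (R -> Q)) -> S = T -> F = F
Hence S3 is false.

True statements: 1.

1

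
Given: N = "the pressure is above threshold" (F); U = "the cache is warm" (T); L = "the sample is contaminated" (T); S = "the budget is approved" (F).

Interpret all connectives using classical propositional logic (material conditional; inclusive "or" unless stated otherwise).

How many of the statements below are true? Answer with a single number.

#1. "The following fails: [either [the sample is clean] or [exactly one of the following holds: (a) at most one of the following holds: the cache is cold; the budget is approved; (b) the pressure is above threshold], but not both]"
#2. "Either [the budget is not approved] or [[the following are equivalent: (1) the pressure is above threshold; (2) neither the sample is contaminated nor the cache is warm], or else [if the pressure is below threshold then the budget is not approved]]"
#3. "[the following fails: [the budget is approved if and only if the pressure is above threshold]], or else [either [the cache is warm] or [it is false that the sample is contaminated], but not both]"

#1: In symbols: ¬(¬L ⊕ ((¬U ↑ S) ⊕ N))

¬L = ¬T = F
¬U = ¬T = F
¬U ↑ S = F ↑ F = T
(¬U ↑ S) ⊕ N = T ⊕ F = T
¬L ⊕ ((¬U ↑ S) ⊕ N) = F ⊕ T = T
¬(¬L ⊕ ((¬U ↑ S) ⊕ N)) = ¬T = F
So #1 is false.

#2: Parsed as ¬S ∨ ((N ↔ (L ↓ U)) ∨ (¬N → ¬S))

¬S = ¬F = T
L ↓ U = T ↓ T = F
N ↔ (L ↓ U) = F ↔ F = T
¬N = ¬F = T
¬S = ¬F = T
¬N → ¬S = T → T = T
(N ↔ (L ↓ U)) ∨ (¬N → ¬S) = T ∨ T = T
¬S ∨ ((N ↔ (L ↓ U)) ∨ (¬N → ¬S)) = T ∨ T = T
So #2 is true.

#3: This is ¬(S ↔ N) ∨ (U ⊕ ¬L).

S ↔ N = F ↔ F = T
¬(S ↔ N) = ¬T = F
¬L = ¬T = F
U ⊕ ¬L = T ⊕ F = T
¬(S ↔ N) ∨ (U ⊕ ¬L) = F ∨ T = T
So #3 is true.

True statements: 2.

2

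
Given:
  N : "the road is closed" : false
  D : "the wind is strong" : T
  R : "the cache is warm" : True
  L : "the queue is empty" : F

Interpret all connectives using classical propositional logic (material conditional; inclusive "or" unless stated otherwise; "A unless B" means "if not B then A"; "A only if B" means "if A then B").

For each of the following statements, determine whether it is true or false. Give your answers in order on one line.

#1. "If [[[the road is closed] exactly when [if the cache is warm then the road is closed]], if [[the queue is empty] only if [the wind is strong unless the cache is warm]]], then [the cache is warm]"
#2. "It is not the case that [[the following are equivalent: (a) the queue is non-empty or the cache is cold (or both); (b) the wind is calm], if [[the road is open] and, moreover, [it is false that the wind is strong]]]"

#1 True, #2 False

#1: In symbols: ((L -> (D or R)) -> (N iff (R -> N))) -> R

D or R = True or True = True
L -> (D or R) = False -> True = True
R -> N = True -> False = False
N iff (R -> N) = False iff False = True
(L -> (D or R)) -> (N iff (R -> N)) = True -> True = True
((L -> (D or R)) -> (N iff (R -> N))) -> R = True -> True = True
Hence #1 is true.

#2: Formalization: not ((not N and not D) -> ((not L or not R) iff not D))

not N = not False = True
not D = not True = False
not N and not D = True and False = False
not L = not False = True
not R = not True = False
not L or not R = True or False = True
not D = not True = False
(not L or not R) iff not D = True iff False = False
(not N and not D) -> ((not L or not R) iff not D) = False -> False = True
not ((not N and not D) -> ((not L or not R) iff not D)) = not True = False
So #2 is false.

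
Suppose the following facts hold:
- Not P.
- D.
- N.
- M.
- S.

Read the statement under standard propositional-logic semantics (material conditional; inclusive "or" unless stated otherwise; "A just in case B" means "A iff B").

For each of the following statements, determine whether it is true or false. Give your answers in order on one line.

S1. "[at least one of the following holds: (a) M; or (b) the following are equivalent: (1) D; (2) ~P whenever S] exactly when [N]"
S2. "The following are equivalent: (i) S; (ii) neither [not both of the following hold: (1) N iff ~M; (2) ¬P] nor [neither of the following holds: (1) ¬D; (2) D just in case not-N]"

S1 true / S2 false

S1: Parsed as (M ∨ (D ↔ (S → ¬P))) ↔ N

¬P = ¬F = T
S → ¬P = T → T = T
D ↔ (S → ¬P) = T ↔ T = T
M ∨ (D ↔ (S → ¬P)) = T ∨ T = T
(M ∨ (D ↔ (S → ¬P))) ↔ N = T ↔ T = T
So S1 is true.

S2: Parsed as S ↔ (((N ↔ ¬M) ↑ ¬P) ↓ (¬D ↓ (D ↔ ¬N)))

¬M = ¬T = F
N ↔ ¬M = T ↔ F = F
¬P = ¬F = T
(N ↔ ¬M) ↑ ¬P = F ↑ T = T
¬D = ¬T = F
¬N = ¬T = F
D ↔ ¬N = T ↔ F = F
¬D ↓ (D ↔ ¬N) = F ↓ F = T
((N ↔ ¬M) ↑ ¬P) ↓ (¬D ↓ (D ↔ ¬N)) = T ↓ T = F
S ↔ (((N ↔ ¬M) ↑ ¬P) ↓ (¬D ↓ (D ↔ ¬N))) = T ↔ F = F
Hence S2 is false.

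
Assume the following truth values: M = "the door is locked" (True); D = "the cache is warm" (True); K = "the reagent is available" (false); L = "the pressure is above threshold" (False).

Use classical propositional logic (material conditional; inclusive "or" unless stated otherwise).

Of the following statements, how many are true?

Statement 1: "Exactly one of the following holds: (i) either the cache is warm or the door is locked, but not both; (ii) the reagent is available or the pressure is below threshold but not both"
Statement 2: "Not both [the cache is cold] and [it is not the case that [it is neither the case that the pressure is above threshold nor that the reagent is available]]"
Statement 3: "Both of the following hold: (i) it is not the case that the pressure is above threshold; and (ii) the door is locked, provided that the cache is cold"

Statement 1: In symbols: (D xor M) xor (K xor not L)

D xor M = True xor True = False
not L = not False = True
K xor not L = False xor True = True
(D xor M) xor (K xor not L) = False xor True = True
Hence Statement 1 is true.

Statement 2: Parsed as not D nand not (L nor K)

not D = not True = False
L nor K = False nor False = True
not (L nor K) = not True = False
not D nand not (L nor K) = False nand False = True
So Statement 2 is true.

Statement 3: Parsed as not L and (not D -> M)

not L = not False = True
not D = not True = False
not D -> M = False -> True = True
not L and (not D -> M) = True and True = True
So Statement 3 is true.

Count: 3.

3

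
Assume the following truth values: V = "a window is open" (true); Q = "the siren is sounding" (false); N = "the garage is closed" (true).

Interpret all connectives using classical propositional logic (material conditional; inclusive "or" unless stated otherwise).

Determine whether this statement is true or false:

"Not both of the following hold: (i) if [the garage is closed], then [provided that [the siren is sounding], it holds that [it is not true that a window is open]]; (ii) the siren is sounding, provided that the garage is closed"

true

This is (N -> (Q -> not V)) nand (N -> Q).

not V = not True = False
Q -> not V = False -> False = True
N -> (Q -> not V) = True -> True = True
N -> Q = True -> False = False
(N -> (Q -> not V)) nand (N -> Q) = True nand False = True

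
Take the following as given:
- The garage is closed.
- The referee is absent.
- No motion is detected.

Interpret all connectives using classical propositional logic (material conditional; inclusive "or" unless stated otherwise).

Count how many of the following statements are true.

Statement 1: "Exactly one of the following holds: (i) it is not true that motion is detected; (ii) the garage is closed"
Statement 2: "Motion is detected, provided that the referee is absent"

0

Let R = "motion is detected" (F), P = "the garage is closed" (T), Q = "the referee is present" (F).

Statement 1: Formalization: ¬R ⊕ P

¬R = ¬F = T
¬R ⊕ P = T ⊕ T = F
Thus Statement 1 is false.

Statement 2: In symbols: ¬Q → R

¬Q = ¬F = T
¬Q → R = T → F = F
Hence Statement 2 is false.

Count: 0.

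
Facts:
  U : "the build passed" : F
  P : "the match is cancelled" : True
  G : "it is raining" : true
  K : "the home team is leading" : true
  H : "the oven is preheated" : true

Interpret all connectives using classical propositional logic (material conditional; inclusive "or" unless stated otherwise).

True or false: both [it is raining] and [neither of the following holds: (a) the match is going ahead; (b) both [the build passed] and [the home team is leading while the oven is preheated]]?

true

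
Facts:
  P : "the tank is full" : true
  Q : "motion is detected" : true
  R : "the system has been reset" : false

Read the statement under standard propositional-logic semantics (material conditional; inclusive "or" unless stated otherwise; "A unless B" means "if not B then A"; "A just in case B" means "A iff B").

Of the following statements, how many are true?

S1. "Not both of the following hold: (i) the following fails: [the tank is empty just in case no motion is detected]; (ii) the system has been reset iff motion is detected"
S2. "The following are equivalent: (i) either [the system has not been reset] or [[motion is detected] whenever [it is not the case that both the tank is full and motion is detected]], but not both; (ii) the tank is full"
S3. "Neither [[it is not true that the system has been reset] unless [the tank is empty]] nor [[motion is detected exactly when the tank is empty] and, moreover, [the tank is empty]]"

S1: This is not (not P iff not Q) nand (R iff Q).

not P = not True = False
not Q = not True = False
not P iff not Q = False iff False = True
not (not P iff not Q) = not True = False
R iff Q = False iff True = False
not (not P iff not Q) nand (R iff Q) = False nand False = True
So S1 is true.

S2: Parsed as (not R xor ((P nand Q) -> Q)) iff P

not R = not False = True
P nand Q = True nand True = False
(P nand Q) -> Q = False -> True = True
not R xor ((P nand Q) -> Q) = True xor True = False
(not R xor ((P nand Q) -> Q)) iff P = False iff True = False
So S2 is false.

S3: Formalization: (not R or not P) nor ((Q iff not P) and not P)

not R = not False = True
not P = not True = False
not R or not P = True or False = True
not P = not True = False
Q iff not P = True iff False = False
not P = not True = False
(Q iff not P) and not P = False and False = False
(not R or not P) nor ((Q iff not P) and not P) = True nor False = False
So S3 is false.

True statements: 1 (S1).

1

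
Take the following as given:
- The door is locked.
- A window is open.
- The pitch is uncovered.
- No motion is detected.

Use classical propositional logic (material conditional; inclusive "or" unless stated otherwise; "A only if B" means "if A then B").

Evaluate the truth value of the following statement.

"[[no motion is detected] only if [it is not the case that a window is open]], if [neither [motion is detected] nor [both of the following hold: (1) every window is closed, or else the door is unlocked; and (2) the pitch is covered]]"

Let S = "motion is detected" (False), Q = "a window is open" (True), P = "the door is locked" (True), R = "the pitch is covered" (False).
Formalization: (S nor ((not Q or not P) and R)) -> (not S -> not Q)

not Q = not True = False
not P = not True = False
not Q or not P = False or False = False
(not Q or not P) and R = False and False = False
S nor ((not Q or not P) and R) = False nor False = True
not S = not False = True
not Q = not True = False
not S -> not Q = True -> False = False
(S nor ((not Q or not P) and R)) -> (not S -> not Q) = True -> False = False

False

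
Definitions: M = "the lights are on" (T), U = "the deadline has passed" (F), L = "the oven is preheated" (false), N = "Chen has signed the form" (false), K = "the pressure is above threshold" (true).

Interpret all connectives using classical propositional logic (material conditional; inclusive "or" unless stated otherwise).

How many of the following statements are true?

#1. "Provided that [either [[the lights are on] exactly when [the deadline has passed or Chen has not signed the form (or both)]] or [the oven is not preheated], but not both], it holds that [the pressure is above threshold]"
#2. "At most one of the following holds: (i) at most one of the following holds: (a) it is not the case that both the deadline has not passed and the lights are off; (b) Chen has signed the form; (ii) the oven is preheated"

2

#1: Formalization: ((M ↔ (U ∨ ¬N)) ⊕ ¬L) → K

¬N = ¬F = T
U ∨ ¬N = F ∨ T = T
M ↔ (U ∨ ¬N) = T ↔ T = T
¬L = ¬F = T
(M ↔ (U ∨ ¬N)) ⊕ ¬L = T ⊕ T = F
((M ↔ (U ∨ ¬N)) ⊕ ¬L) → K = F → T = T
Thus #1 is true.

#2: In symbols: ((¬U ↑ ¬M) ↑ N) ↑ L

¬U = ¬F = T
¬M = ¬T = F
¬U ↑ ¬M = T ↑ F = T
(¬U ↑ ¬M) ↑ N = T ↑ F = T
((¬U ↑ ¬M) ↑ N) ↑ L = T ↑ F = T
Thus #2 is true.

Count: 2.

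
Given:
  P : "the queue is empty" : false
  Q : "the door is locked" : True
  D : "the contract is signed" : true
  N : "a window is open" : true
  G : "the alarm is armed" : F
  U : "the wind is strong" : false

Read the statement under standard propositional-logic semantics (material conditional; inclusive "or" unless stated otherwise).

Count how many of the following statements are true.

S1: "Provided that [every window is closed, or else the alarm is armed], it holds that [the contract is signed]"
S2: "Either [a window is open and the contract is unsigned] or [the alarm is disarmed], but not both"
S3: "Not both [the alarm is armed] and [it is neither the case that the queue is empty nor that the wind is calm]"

3

S1: In symbols: (~N | G) -> D

~N = ~T = F
~N | G = F | F = F
(~N | G) -> D = F -> T = T
Thus S1 is true.

S2: Parsed as (N & ~D) xor ~G

~D = ~T = F
N & ~D = T & F = F
~G = ~F = T
(N & ~D) xor ~G = F xor T = T
Thus S2 is true.

S3: Parsed as G nand (P nor ~U)

~U = ~F = T
P nor ~U = F nor T = F
G nand (P nor ~U) = F nand F = T
Hence S3 is true.

Count: 3.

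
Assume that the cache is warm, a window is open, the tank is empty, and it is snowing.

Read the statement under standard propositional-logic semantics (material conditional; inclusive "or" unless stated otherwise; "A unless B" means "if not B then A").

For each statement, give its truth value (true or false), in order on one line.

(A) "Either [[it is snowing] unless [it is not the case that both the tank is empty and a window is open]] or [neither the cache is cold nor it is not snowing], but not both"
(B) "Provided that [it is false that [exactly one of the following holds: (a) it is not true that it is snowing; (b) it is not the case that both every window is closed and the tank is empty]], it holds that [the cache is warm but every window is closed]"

Let W = "it is snowing" (T), P = "the tank is full" (F), Q = "a window is open" (T), R = "the cache is warm" (T).

(A): Formalization: (W | (~P nand Q)) xor (~R nor ~W)

~P = ~F = T
~P nand Q = T nand T = F
W | (~P nand Q) = T | F = T
~R = ~T = F
~W = ~T = F
~R nor ~W = F nor F = T
(W | (~P nand Q)) xor (~R nor ~W) = T xor T = F
Thus (A) is false.

(B): This is ~(~W xor (~Q nand ~P)) -> (R & ~Q).

~W = ~T = F
~Q = ~T = F
~P = ~F = T
~Q nand ~P = F nand T = T
~W xor (~Q nand ~P) = F xor T = T
~(~W xor (~Q nand ~P)) = ~T = F
~Q = ~T = F
R & ~Q = T & F = F
~(~W xor (~Q nand ~P)) -> (R & ~Q) = F -> F = T
Thus (B) is true.

(A) false; (B) true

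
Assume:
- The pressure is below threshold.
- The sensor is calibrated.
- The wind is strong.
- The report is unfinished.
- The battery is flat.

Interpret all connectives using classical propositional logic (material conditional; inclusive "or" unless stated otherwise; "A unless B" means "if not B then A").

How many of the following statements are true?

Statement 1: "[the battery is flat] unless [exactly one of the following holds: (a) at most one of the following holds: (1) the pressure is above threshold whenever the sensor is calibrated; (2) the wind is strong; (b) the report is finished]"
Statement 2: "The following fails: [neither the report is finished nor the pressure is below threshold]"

Let U = "the battery is charged" (F), Q = "the sensor is calibrated" (T), P = "the pressure is above threshold" (F), R = "the wind is strong" (T), S = "the report is finished" (F).

Statement 1: Formalization: ¬U ∨ (((Q → P) ↑ R) ⊕ S)

¬U = ¬F = T
Q → P = T → F = F
(Q → P) ↑ R = F ↑ T = T
((Q → P) ↑ R) ⊕ S = T ⊕ F = T
¬U ∨ (((Q → P) ↑ R) ⊕ S) = T ∨ T = T
Thus Statement 1 is true.

Statement 2: In symbols: ¬(S ↓ ¬P)

¬P = ¬F = T
S ↓ ¬P = F ↓ T = F
¬(S ↓ ¬P) = ¬F = T
Hence Statement 2 is true.

2 of the 2 statements are true.

2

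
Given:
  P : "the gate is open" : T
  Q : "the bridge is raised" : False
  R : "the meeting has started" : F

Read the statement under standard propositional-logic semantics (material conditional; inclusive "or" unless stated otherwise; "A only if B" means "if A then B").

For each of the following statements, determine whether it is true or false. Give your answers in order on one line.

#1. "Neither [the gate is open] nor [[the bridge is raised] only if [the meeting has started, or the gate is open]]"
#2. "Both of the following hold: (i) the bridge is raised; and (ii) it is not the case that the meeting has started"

#1: Parsed as P nor (Q -> (R | P))

R | P = F | T = T
Q -> (R | P) = F -> T = T
P nor (Q -> (R | P)) = T nor T = F
Hence #1 is false.

#2: Parsed as Q & ~R

~R = ~F = T
Q & ~R = F & T = F
So #2 is false.

#1 false; #2 false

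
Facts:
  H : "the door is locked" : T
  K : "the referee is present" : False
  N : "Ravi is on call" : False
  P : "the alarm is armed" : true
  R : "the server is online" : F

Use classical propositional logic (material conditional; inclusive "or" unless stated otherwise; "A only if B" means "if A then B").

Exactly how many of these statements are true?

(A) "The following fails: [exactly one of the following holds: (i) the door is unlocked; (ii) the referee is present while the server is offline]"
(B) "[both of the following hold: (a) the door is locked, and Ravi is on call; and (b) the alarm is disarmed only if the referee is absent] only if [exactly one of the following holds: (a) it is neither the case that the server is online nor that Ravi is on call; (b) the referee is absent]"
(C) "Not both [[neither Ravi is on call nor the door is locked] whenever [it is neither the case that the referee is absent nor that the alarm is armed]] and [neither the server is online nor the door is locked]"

(A): Formalization: ~(~H xor (K & ~R))

~H = ~T = F
~R = ~F = T
K & ~R = F & T = F
~H xor (K & ~R) = F xor F = F
~(~H xor (K & ~R)) = ~F = T
Thus (A) is true.

(B): In symbols: ((H & N) & (~P -> ~K)) -> ((R nor N) xor ~K)

H & N = T & F = F
~P = ~T = F
~K = ~F = T
~P -> ~K = F -> T = T
(H & N) & (~P -> ~K) = F & T = F
R nor N = F nor F = T
~K = ~F = T
(R nor N) xor ~K = T xor T = F
((H & N) & (~P -> ~K)) -> ((R nor N) xor ~K) = F -> F = T
Thus (B) is true.

(C): Parsed as ((~K nor P) -> (N nor H)) nand (R nor H)

~K = ~F = T
~K nor P = T nor T = F
N nor H = F nor T = F
(~K nor P) -> (N nor H) = F -> F = T
R nor H = F nor T = F
((~K nor P) -> (N nor H)) nand (R nor H) = T nand F = T
Hence (C) is true.

3 of the 3 statements are true ((A), (B), (C)).

3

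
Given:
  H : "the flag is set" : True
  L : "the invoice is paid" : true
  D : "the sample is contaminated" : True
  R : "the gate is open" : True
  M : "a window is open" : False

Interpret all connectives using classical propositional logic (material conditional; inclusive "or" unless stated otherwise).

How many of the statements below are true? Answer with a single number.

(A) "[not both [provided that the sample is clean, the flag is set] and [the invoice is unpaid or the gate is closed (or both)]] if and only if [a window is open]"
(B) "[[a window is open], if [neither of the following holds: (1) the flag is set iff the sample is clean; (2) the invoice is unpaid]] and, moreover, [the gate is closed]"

0

(A): This is ((~D -> H) nand (~L | ~R)) <-> M.

~D = ~T = F
~D -> H = F -> T = T
~L = ~T = F
~R = ~T = F
~L | ~R = F | F = F
(~D -> H) nand (~L | ~R) = T nand F = T
((~D -> H) nand (~L | ~R)) <-> M = T <-> F = F
Thus (A) is false.

(B): Parsed as (((H <-> ~D) nor ~L) -> M) & ~R

~D = ~T = F
H <-> ~D = T <-> F = F
~L = ~T = F
(H <-> ~D) nor ~L = F nor F = T
((H <-> ~D) nor ~L) -> M = T -> F = F
~R = ~T = F
(((H <-> ~D) nor ~L) -> M) & ~R = F & F = F
Hence (B) is false.

True statements: 0 (none).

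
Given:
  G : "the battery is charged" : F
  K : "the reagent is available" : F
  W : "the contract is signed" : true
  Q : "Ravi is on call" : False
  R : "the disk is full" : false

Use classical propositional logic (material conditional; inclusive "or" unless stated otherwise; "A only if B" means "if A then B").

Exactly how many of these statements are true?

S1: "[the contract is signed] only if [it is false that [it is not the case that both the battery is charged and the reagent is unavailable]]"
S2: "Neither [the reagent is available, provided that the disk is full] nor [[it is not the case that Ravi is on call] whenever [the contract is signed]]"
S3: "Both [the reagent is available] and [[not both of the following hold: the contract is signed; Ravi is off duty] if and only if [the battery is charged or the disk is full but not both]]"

S1: This is W -> not (G nand not K).

not K = not False = True
G nand not K = False nand True = True
not (G nand not K) = not True = False
W -> not (G nand not K) = True -> False = False
So S1 is false.

S2: Parsed as (R -> K) nor (W -> not Q)

R -> K = False -> False = True
not Q = not False = True
W -> not Q = True -> True = True
(R -> K) nor (W -> not Q) = True nor True = False
Thus S2 is false.

S3: Parsed as K and ((W nand not Q) iff (G xor R))

not Q = not False = True
W nand not Q = True nand True = False
G xor R = False xor False = False
(W nand not Q) iff (G xor R) = False iff False = True
K and ((W nand not Q) iff (G xor R)) = False and True = False
So S3 is false.

True statements: 0 (none).

0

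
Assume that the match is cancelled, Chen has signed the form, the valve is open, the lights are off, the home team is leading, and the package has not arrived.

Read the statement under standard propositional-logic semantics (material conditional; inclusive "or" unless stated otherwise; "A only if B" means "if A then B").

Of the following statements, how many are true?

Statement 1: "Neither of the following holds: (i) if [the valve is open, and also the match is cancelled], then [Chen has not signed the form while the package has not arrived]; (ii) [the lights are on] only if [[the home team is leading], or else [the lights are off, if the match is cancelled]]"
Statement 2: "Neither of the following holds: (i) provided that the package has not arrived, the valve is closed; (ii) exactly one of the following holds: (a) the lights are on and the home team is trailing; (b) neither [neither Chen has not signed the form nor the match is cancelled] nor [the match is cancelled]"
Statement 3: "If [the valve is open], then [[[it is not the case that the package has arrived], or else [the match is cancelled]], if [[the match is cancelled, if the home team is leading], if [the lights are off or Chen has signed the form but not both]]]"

2

Let H = "the valve is open" (T), K = "the match is cancelled" (T), U = "Chen has signed the form" (T), W = "the package has arrived" (F), D = "the lights are on" (F), V = "the home team is leading" (T).

Statement 1: Formalization: ((H ∧ K) → (¬U ∧ ¬W)) ↓ (D → (V ∨ (K → ¬D)))

H ∧ K = T ∧ T = T
¬U = ¬T = F
¬W = ¬F = T
¬U ∧ ¬W = F ∧ T = F
(H ∧ K) → (¬U ∧ ¬W) = T → F = F
¬D = ¬F = T
K → ¬D = T → T = T
V ∨ (K → ¬D) = T ∨ T = T
D → (V ∨ (K → ¬D)) = F → T = T
((H ∧ K) → (¬U ∧ ¬W)) ↓ (D → (V ∨ (K → ¬D))) = F ↓ T = F
Thus Statement 1 is false.

Statement 2: Formalization: (¬W → ¬H) ↓ ((D ∧ ¬V) ⊕ ((¬U ↓ K) ↓ K))

¬W = ¬F = T
¬H = ¬T = F
¬W → ¬H = T → F = F
¬V = ¬T = F
D ∧ ¬V = F ∧ F = F
¬U = ¬T = F
¬U ↓ K = F ↓ T = F
(¬U ↓ K) ↓ K = F ↓ T = F
(D ∧ ¬V) ⊕ ((¬U ↓ K) ↓ K) = F ⊕ F = F
(¬W → ¬H) ↓ ((D ∧ ¬V) ⊕ ((¬U ↓ K) ↓ K)) = F ↓ F = T
Thus Statement 2 is true.

Statement 3: Parsed as H → (((¬D ⊕ U) → (V → K)) → (¬W ∨ K))

¬D = ¬F = T
¬D ⊕ U = T ⊕ T = F
V → K = T → T = T
(¬D ⊕ U) → (V → K) = F → T = T
¬W = ¬F = T
¬W ∨ K = T ∨ T = T
((¬D ⊕ U) → (V → K)) → (¬W ∨ K) = T → T = T
H → (((¬D ⊕ U) → (V → K)) → (¬W ∨ K)) = T → T = T
Thus Statement 3 is true.

True statements: 2 (Statement 2, Statement 3).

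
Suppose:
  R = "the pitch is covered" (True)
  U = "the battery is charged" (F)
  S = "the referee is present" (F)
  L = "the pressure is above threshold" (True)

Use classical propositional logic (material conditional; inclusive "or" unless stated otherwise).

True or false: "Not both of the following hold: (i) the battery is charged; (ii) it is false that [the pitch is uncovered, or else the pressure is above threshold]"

The statement is true.

Formalization: U ↑ ¬(¬R ∨ L)

¬R = ¬T = F
¬R ∨ L = F ∨ T = T
¬(¬R ∨ L) = ¬T = F
U ↑ ¬(¬R ∨ L) = F ↑ F = T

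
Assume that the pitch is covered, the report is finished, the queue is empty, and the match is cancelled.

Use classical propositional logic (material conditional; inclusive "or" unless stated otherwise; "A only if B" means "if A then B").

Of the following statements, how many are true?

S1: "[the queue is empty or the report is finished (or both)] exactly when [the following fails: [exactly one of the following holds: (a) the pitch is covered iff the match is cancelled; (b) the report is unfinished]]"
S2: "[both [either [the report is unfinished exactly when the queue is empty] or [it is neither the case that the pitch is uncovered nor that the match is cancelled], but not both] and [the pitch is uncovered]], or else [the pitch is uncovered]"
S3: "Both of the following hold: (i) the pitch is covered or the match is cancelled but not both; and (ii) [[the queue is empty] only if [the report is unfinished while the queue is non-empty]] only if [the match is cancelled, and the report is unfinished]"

0

Let R = "the queue is empty" (True), Q = "the report is finished" (True), P = "the pitch is covered" (True), S = "the match is cancelled" (True).

S1: In symbols: (R or Q) iff not ((P iff S) xor not Q)

R or Q = True or True = True
P iff S = True iff True = True
not Q = not True = False
(P iff S) xor not Q = True xor False = True
not ((P iff S) xor not Q) = not True = False
(R or Q) iff not ((P iff S) xor not Q) = True iff False = False
Thus S1 is false.

S2: In symbols: (((not Q iff R) xor (not P nor S)) and not P) or not P

not Q = not True = False
not Q iff R = False iff True = False
not P = not True = False
not P nor S = False nor True = False
(not Q iff R) xor (not P nor S) = False xor False = False
not P = not True = False
((not Q iff R) xor (not P nor S)) and not P = False and False = False
not P = not True = False
(((not Q iff R) xor (not P nor S)) and not P) or not P = False or False = False
Hence S2 is false.

S3: Parsed as (P xor S) and ((R -> (not Q and not R)) -> (S and not Q))

P xor S = True xor True = False
not Q = not True = False
not R = not True = False
not Q and not R = False and False = False
R -> (not Q and not R) = True -> False = False
not Q = not True = False
S and not Q = True and False = False
(R -> (not Q and not R)) -> (S and not Q) = False -> False = True
(P xor S) and ((R -> (not Q and not R)) -> (S and not Q)) = False and True = False
Hence S3 is false.

Count: 0.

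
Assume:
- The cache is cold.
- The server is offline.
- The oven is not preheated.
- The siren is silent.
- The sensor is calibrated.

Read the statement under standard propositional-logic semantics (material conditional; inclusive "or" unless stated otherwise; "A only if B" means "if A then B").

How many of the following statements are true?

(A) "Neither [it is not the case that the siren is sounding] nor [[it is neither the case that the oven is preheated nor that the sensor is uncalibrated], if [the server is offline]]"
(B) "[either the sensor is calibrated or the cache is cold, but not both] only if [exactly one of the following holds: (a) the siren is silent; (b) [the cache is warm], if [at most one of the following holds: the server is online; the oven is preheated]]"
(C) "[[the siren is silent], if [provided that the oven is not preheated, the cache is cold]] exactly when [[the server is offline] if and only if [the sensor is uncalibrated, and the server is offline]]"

Let S = "the siren is sounding" (False), Q = "the server is online" (False), R = "the oven is preheated" (False), U = "the sensor is calibrated" (True), P = "the cache is warm" (False).

(A): This is not S nor (not Q -> (R nor not U)).

not S = not False = True
not Q = not False = True
not U = not True = False
R nor not U = False nor False = True
not Q -> (R nor not U) = True -> True = True
not S nor (not Q -> (R nor not U)) = True nor True = False
So (A) is false.

(B): Parsed as (U xor not P) -> (not S xor ((Q nand R) -> P))

not P = not False = True
U xor not P = True xor True = False
not S = not False = True
Q nand R = False nand False = True
(Q nand R) -> P = True -> False = False
not S xor ((Q nand R) -> P) = True xor False = True
(U xor not P) -> (not S xor ((Q nand R) -> P)) = False -> True = True
Hence (B) is true.

(C): This is ((not R -> not P) -> not S) iff (not Q iff (not U and not Q)).

not R = not False = True
not P = not False = True
not R -> not P = True -> True = True
not S = not False = True
(not R -> not P) -> not S = True -> True = True
not Q = not False = True
not U = not True = False
not Q = not False = True
not U and not Q = False and True = False
not Q iff (not U and not Q) = True iff False = False
((not R -> not P) -> not S) iff (not Q iff (not U and not Q)) = True iff False = False
So (C) is false.

True statements: 1.

1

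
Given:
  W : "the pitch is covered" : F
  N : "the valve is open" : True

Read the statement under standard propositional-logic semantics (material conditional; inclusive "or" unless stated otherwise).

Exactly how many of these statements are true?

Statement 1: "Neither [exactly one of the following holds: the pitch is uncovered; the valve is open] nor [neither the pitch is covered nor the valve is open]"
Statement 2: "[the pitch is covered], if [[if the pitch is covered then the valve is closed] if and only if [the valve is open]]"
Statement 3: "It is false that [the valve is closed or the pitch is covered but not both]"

2

Statement 1: Parsed as (not W xor N) nor (W nor N)

not W = not False = True
not W xor N = True xor True = False
W nor N = False nor True = False
(not W xor N) nor (W nor N) = False nor False = True
Thus Statement 1 is true.

Statement 2: Parsed as ((W -> not N) iff N) -> W

not N = not True = False
W -> not N = False -> False = True
(W -> not N) iff N = True iff True = True
((W -> not N) iff N) -> W = True -> False = False
Hence Statement 2 is false.

Statement 3: Parsed as not (not N xor W)

not N = not True = False
not N xor W = False xor False = False
not (not N xor W) = not False = True
Hence Statement 3 is true.

2 of the 3 statements are true.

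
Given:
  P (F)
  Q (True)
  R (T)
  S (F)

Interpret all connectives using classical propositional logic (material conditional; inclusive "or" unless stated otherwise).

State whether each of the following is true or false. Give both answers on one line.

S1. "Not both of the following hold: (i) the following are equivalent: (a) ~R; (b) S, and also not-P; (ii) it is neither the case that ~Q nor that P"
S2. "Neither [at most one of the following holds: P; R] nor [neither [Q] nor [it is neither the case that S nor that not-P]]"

S1: Formalization: (¬R ↔ (S ∧ ¬P)) ↑ (¬Q ↓ P)

¬R = ¬T = F
¬P = ¬F = T
S ∧ ¬P = F ∧ T = F
¬R ↔ (S ∧ ¬P) = F ↔ F = T
¬Q = ¬T = F
¬Q ↓ P = F ↓ F = T
(¬R ↔ (S ∧ ¬P)) ↑ (¬Q ↓ P) = T ↑ T = F
So S1 is false.

S2: Formalization: (P ↑ R) ↓ (Q ↓ (S ↓ ¬P))

P ↑ R = F ↑ T = T
¬P = ¬F = T
S ↓ ¬P = F ↓ T = F
Q ↓ (S ↓ ¬P) = T ↓ F = F
(P ↑ R) ↓ (Q ↓ (S ↓ ¬P)) = T ↓ F = F
Hence S2 is false.

S1 False, S2 False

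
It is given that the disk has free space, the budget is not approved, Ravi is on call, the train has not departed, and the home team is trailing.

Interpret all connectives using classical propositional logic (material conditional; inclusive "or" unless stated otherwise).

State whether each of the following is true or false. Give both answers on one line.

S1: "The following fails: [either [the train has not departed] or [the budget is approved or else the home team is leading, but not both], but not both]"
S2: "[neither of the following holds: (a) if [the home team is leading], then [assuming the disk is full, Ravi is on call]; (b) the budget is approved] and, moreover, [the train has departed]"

S1 F / S2 F

Let L = "the train has departed" (F), R = "the budget is approved" (F), M = "the home team is leading" (F), N = "the disk is full" (F), W = "Ravi is on call" (T).

S1: Formalization: ¬(¬L ⊕ (R ⊕ M))

¬L = ¬F = T
R ⊕ M = F ⊕ F = F
¬L ⊕ (R ⊕ M) = T ⊕ F = T
¬(¬L ⊕ (R ⊕ M)) = ¬T = F
Hence S1 is false.

S2: In symbols: ((M → (N → W)) ↓ R) ∧ L

N → W = F → T = T
M → (N → W) = F → T = T
(M → (N → W)) ↓ R = T ↓ F = F
((M → (N → W)) ↓ R) ∧ L = F ∧ F = F
So S2 is false.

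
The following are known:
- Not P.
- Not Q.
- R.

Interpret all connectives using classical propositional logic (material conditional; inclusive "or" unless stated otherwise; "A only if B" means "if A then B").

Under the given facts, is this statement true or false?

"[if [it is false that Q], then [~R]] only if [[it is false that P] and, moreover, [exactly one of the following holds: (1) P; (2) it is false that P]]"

This is (not Q -> not R) -> (not P and (P xor not P)).

not Q = not False = True
not R = not True = False
not Q -> not R = True -> False = False
not P = not False = True
not P = not False = True
P xor not P = False xor True = True
not P and (P xor not P) = True and True = True
(not Q -> not R) -> (not P and (P xor not P)) = False -> True = True

True.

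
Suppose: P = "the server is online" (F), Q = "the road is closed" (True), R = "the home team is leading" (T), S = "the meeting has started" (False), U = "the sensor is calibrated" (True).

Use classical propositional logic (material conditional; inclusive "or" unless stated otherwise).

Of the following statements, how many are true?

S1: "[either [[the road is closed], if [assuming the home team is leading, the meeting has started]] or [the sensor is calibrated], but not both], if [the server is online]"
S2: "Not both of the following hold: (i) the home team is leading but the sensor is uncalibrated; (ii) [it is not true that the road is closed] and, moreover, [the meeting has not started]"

S1: In symbols: P → (((R → S) → Q) ⊕ U)

R → S = T → F = F
(R → S) → Q = F → T = T
((R → S) → Q) ⊕ U = T ⊕ T = F
P → (((R → S) → Q) ⊕ U) = F → F = T
So S1 is true.

S2: This is (R ∧ ¬U) ↑ (¬Q ∧ ¬S).

¬U = ¬T = F
R ∧ ¬U = T ∧ F = F
¬Q = ¬T = F
¬S = ¬F = T
¬Q ∧ ¬S = F ∧ T = F
(R ∧ ¬U) ↑ (¬Q ∧ ¬S) = F ↑ F = T
So S2 is true.

Count: 2.

2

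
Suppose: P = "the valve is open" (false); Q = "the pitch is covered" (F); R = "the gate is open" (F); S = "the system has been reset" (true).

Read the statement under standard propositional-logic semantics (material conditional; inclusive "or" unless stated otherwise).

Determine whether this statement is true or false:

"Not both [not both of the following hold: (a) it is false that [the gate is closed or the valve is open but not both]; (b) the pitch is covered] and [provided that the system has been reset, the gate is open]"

This is (¬(¬R ⊕ P) ↑ Q) ↑ (S → R).

¬R = ¬F = T
¬R ⊕ P = T ⊕ F = T
¬(¬R ⊕ P) = ¬T = F
¬(¬R ⊕ P) ↑ Q = F ↑ F = T
S → R = T → F = F
(¬(¬R ⊕ P) ↑ Q) ↑ (S → R) = T ↑ F = T

The statement is true.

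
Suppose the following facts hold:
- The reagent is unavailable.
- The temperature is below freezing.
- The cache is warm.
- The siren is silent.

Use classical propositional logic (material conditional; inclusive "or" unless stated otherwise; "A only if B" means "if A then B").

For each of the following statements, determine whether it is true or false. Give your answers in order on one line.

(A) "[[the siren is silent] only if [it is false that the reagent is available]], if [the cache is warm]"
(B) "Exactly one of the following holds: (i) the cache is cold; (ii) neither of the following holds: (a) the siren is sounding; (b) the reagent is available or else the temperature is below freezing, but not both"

Let G = "the cache is warm" (T), W = "the siren is sounding" (F), P = "the reagent is available" (F), L = "the temperature is below freezing" (T).

(A): In symbols: G -> (~W -> ~P)

~W = ~F = T
~P = ~F = T
~W -> ~P = T -> T = T
G -> (~W -> ~P) = T -> T = T
Thus (A) is true.

(B): In symbols: ~G xor (W nor (P xor L))

~G = ~T = F
P xor L = F xor T = T
W nor (P xor L) = F nor T = F
~G xor (W nor (P xor L)) = F xor F = F
Thus (B) is false.

(A) T; (B) F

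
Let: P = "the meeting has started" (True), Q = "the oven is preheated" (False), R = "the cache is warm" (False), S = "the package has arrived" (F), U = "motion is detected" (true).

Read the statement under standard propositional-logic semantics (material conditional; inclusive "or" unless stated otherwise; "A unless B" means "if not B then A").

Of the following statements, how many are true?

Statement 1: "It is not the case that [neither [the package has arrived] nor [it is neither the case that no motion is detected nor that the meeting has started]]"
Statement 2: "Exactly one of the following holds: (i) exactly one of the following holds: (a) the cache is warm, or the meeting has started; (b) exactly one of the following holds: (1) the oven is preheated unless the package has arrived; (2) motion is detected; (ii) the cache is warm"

0

Statement 1: In symbols: not (S nor (not U nor P))

not U = not True = False
not U nor P = False nor True = False
S nor (not U nor P) = False nor False = True
not (S nor (not U nor P)) = not True = False
Hence Statement 1 is false.

Statement 2: Parsed as ((R or P) xor ((Q or S) xor U)) xor R

R or P = False or True = True
Q or S = False or False = False
(Q or S) xor U = False xor True = True
(R or P) xor ((Q or S) xor U) = True xor True = False
((R or P) xor ((Q or S) xor U)) xor R = False xor False = False
So Statement 2 is false.

True statements: 0 (none).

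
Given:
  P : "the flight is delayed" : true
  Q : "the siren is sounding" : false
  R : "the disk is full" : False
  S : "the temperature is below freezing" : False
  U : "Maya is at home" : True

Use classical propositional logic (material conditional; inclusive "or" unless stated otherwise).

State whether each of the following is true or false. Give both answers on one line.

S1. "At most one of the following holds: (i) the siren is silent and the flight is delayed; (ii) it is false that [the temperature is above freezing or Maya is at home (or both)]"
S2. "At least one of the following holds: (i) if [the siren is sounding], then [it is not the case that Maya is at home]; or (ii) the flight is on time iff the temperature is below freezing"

S1: Formalization: (~Q & P) nand ~(~S | U)

~Q = ~F = T
~Q & P = T & T = T
~S = ~F = T
~S | U = T | T = T
~(~S | U) = ~T = F
(~Q & P) nand ~(~S | U) = T nand F = T
Thus S1 is true.

S2: Parsed as (Q -> ~U) | (~P <-> S)

~U = ~T = F
Q -> ~U = F -> F = T
~P = ~T = F
~P <-> S = F <-> F = T
(Q -> ~U) | (~P <-> S) = T | T = T
Hence S2 is true.

S1 true; S2 true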